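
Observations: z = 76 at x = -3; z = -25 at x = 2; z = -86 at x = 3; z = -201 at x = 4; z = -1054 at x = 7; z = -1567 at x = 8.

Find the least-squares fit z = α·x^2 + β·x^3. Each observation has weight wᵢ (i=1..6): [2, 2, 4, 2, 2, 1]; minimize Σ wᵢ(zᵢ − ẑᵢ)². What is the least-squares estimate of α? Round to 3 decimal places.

AᵀWA·[α, β]ᵀ = AᵀWz reads: 9928·α + 68980·β = -211940;  68980·α + 510136·β = -1564868.
Eliminating β: 510136·(row 1) − 68980·(row 2) gives 306389808·α = 510136·(-211940) − 68980·(-1564868) = -173629200, so α = -3617275/6383121.
Then β = ((-1564868) − 68980·(-3617275/6383121))/510136 = -19091423/6383121.

α = -0.567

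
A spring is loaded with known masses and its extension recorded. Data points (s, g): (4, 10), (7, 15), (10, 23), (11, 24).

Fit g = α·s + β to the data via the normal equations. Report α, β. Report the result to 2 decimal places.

α = 2.10, β = 1.20

From the data, Σs·s = 286, Σs = 32, Σ1 = 4.
For Mᵀg: Σs·g = 639, Σg = 72.
MᵀM·[α, β]ᵀ = Mᵀg becomes [[286, 32]; [32, 4]]·[α, β]ᵀ = [639, 72]ᵀ.
Δ = 286·4 − 32² = 120.
α = (639·4 − 32·72)/120 = 21/10; β = (286·72 − 32·639)/120 = 6/5.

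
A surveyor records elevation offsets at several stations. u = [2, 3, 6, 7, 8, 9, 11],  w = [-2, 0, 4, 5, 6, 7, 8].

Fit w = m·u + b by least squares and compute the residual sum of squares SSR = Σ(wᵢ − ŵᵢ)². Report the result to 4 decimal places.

SSR = 2.6019

Sums needed: Σu·u = 364, Σu = 46, Σ1 = 7.
For Mᵀw: Σu·w = 254, Σw = 28.
Normal equations: [[364, 46]; [46, 7]]·[m, b]ᵀ = [254, 28]ᵀ.
Eliminating b: 7·(row 1) − 46·(row 2) gives 432·m = 7·254 − 46·28 = 490, so m = 245/216.
Then b = (28 − 46·(245/216))/7 = -373/108.
Residuals: -22/27, 11/216, 35/54, 37/72, 41/108, 53/216, -221/216; SSR = 281/108.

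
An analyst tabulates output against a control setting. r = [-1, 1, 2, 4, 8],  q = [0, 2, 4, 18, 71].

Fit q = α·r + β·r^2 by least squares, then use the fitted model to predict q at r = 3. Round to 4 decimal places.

q̂ = 10.4073

From the data, Σr·r = 86, Σr·r^2 = 584, Σr^2·r^2 = 4370.
Right-hand side: Σr·q = 650, Σr^2·q = 4850.
AᵀA·[α, β]ᵀ = Aᵀq becomes [[86, 584]; [584, 4370]]·[α, β]ᵀ = [650, 4850]ᵀ.
Determinant 86·4370 − 584² = 34764.
α = (650·4370 − 584·4850)/34764 = 675/2897; β = (86·4850 − 584·650)/34764 = 3125/2897.
At r = 3: q̂ = (675/2897)·(3) + (3125/2897)·(9) = 30150/2897.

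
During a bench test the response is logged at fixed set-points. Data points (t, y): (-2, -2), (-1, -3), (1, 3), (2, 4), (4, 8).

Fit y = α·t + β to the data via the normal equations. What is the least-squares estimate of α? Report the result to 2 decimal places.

The normal system MᵀM·[α, β]ᵀ = Mᵀy is [[26, 4]; [4, 5]]·[α, β]ᵀ = [50, 10]ᵀ.
Eliminating β: 5·(row 1) − 4·(row 2) gives 114·α = 5·50 − 4·10 = 210, so α = 35/19.
Then β = (10 − 4·(35/19))/5 = 10/19.

α = 1.84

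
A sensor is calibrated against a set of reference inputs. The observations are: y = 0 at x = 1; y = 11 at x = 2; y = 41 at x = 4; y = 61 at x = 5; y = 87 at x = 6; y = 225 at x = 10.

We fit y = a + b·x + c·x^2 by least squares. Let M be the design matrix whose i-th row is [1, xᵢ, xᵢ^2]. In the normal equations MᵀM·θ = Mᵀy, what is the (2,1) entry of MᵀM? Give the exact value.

28

Row 2 ↔ basis x, column 1 ↔ basis 1, so (MᵀM)_{2,1} = Σᵢ x = (1)·(1) + (2)·(1) + (4)·(1) + (5)·(1) + (6)·(1) + (10)·(1) = 28.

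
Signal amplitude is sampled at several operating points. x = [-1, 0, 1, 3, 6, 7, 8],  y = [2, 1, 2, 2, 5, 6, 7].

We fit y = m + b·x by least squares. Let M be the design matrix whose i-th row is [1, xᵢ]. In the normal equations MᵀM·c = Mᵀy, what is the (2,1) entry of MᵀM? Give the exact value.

24

Row 2 ↔ basis x, column 1 ↔ basis 1, so (MᵀM)_{2,1} = Σᵢ x = (-1)·(1) + (0)·(1) + (1)·(1) + (3)·(1) + (6)·(1) + (7)·(1) + (8)·(1) = 24.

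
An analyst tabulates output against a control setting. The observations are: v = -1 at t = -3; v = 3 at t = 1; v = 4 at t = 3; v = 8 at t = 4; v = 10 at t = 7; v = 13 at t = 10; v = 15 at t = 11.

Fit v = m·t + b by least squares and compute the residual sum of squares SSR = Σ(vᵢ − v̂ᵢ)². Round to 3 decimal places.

Entries of MᵀM: Σt·t = 305, Σt = 33, Σ1 = 7.
And Σt·v = 415, Σv = 52.
Normal equations: [[305, 33]; [33, 7]]·[m, b]ᵀ = [415, 52]ᵀ.
det = 305·7 − 33² = 1046.
m = (415·7 − 33·52)/1046 = 1189/1046; b = (305·52 − 33·415)/1046 = 2165/1046.
Residuals: 178/523, -108/523, -774/523, 1447/1046, -14/523, -457/1046, 223/523; SSR = 4849/1046.

SSR = 4.636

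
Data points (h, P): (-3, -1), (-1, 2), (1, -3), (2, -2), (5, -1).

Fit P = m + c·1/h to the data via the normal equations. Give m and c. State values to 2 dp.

Forming AᵀA = [[5, 11/30]; [11/30, 2161/900]] and AᵀP = [-5, -88/15]ᵀ gives AᵀA·[m, c]ᵀ = AᵀP.
Δ = 5·(2161/900) − (11/30)² = 2671/225.
m = ((-5)·(2161/900) − (11/30)·(-88/15))/(2671/225) = -8869/10684; c = (5·(-88/15) − (11/30)·(-5))/(2671/225) = -12375/5342.

m = -0.83, c = -2.32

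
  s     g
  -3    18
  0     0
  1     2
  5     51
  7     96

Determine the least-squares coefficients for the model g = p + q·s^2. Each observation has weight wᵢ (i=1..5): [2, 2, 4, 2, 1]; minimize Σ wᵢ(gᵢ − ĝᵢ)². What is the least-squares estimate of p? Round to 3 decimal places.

Entries of MᵀWM: Σwᵢ·1 = 11, Σwᵢ·s^2 = 121, Σwᵢ·s^2·s^2 = 3817.
For MᵀWg: Σwᵢ·g = 242, Σwᵢ·s^2·g = 7586.
Normal equations: [[11, 121]; [121, 3817]]·[p, q]ᵀ = [242, 7586]ᵀ.
det = 11·3817 − 121² = 27346.
p = (242·3817 − 121·7586)/27346 = 24/113; q = (11·7586 − 121·242)/27346 = 2462/1243.

p = 0.212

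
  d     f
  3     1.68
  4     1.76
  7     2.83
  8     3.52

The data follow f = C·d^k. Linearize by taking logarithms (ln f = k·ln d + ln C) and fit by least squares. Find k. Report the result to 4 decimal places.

Linearized form: ln f = k·ln d + ln C. From the 4 transformed points,
AᵀA = [[11.2394, 6.5103]; [6.5103, 4]], rhs = [5.9948, 3.3828]ᵀ  (here Σln d = 6.5103, Σ(ln d)² = 11.2394, Σln f = 3.3828, Σln d·ln f = 5.9948).
Solving (det = 2.5742): k = 0.75990, ln C = -0.39108.

k = 0.7599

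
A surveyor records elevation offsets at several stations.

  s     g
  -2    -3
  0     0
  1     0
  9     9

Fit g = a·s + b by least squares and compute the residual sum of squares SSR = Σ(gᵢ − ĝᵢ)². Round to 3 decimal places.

SSR = 0.643

Sums needed: Σs·s = 86, Σs = 8, Σ1 = 4.
Right-hand side: Σs·g = 87, Σg = 6.
Normal equations: [[86, 8]; [8, 4]]·[a, b]ᵀ = [87, 6]ᵀ.
Δ = 86·4 − 8² = 280.
a = (87·4 − 8·6)/280 = 15/14; b = (86·6 − 8·87)/280 = -9/14.
Residuals: -3/14, 9/14, -3/7, 0; SSR = 9/14.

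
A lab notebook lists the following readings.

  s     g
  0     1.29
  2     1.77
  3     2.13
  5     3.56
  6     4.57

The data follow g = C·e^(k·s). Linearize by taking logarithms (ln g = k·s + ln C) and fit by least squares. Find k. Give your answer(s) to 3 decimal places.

Linearized form: ln g = k·s + ln C. From the 5 transformed points,
Over the data: Σs = 16.0000, Σ(s)² = 74.0000, Σln g = 4.3710, Σs·ln g = 18.8762.
Normal system: [[74.0000, 16.0000]; [16.0000, 5]]·[k, ln C]ᵀ = [18.8762, 4.3710]ᵀ.
Slope k = (n·Σs·ln g − Σs·Σln g)/(n·Σ(s)² − (Σs)²) = (5·18.8762 − 16.0000·4.3710)/114.0000 = 0.21443; ln C = (Σln g − k·Σs)/n = 0.18803.

k = 0.214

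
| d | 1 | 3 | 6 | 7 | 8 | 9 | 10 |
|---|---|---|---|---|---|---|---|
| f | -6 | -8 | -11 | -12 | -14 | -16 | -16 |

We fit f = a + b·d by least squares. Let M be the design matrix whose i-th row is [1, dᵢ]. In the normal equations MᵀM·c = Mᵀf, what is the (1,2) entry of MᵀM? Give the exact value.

Row 1 ↔ basis 1, column 2 ↔ basis d, so (MᵀM)_{1,2} = Σᵢ d = (1)·(1) + (1)·(3) + (1)·(6) + (1)·(7) + (1)·(8) + (1)·(9) + (1)·(10) = 44.

44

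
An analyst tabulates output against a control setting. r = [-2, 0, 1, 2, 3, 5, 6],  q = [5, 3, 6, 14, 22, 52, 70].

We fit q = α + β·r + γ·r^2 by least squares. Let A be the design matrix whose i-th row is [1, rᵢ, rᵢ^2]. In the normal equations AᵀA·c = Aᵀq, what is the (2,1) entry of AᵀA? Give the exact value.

Row 2 ↔ basis r, column 1 ↔ basis 1, so (AᵀA)_{2,1} = Σᵢ r = (-2)·(1) + (0)·(1) + (1)·(1) + (2)·(1) + (3)·(1) + (5)·(1) + (6)·(1) = 15.

15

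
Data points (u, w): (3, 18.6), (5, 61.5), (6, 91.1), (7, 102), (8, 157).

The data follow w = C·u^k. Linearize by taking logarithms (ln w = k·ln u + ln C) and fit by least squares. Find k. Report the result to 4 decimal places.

k = 2.1147

Let Y = ln w. Fitting Y = k·ln u + ln C by least squares:
Σln u = 8.5252, Σ(ln u)² = 15.1183, Σln w = 21.2354, Σln u·ln w = 37.4390.
Equations: 15.1183·k + 8.5252·ln C = 37.4390;  8.5252·k + 5·ln C = 21.2354.
Δ = 15.1183·5 − (8.5252)² = 2.9130; k = (37.4390·5 − 8.5252·21.2354)/2.9130 = 2.11471, ln C = (15.1183·21.2354 − 8.5252·37.4390)/2.9130 = 0.64143.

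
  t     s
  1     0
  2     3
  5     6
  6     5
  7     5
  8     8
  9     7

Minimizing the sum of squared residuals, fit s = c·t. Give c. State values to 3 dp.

Normal-equation sums: Σt·t = 260.
For Mᵀs: Σt·s = 228.
MᵀM·[c]ᵀ = Mᵀs becomes [[260]]·[c]ᵀ = [228]ᵀ.
c = 228/260 = 0.876923.

c = 0.877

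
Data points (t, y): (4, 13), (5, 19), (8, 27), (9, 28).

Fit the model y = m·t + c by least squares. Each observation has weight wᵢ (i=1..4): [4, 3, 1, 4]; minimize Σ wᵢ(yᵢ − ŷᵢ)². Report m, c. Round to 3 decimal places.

MᵀWM·[m, c]ᵀ = MᵀWy reads: 527·m + 75·c = 1717;  75·m + 12·c = 248.
(Σwᵢ·t·t = 527, Σwᵢ·t = 75, Σwᵢ·1 = 12, Σwᵢ·t·y = 1717, Σwᵢ·y = 248.)
det = 527·12 − 75² = 699.
m = (1717·12 − 75·248)/699 = 668/233; c = (527·248 − 75·1717)/699 = 1921/699.

m = 2.867, c = 2.748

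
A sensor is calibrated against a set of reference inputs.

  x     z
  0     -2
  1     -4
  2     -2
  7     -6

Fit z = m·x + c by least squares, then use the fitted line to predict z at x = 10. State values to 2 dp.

ẑ = -7.38

With design matrix A, AᵀA = [[54, 10]; [10, 4]] and Aᵀz = [-50, -14]ᵀ.
Eliminating c: 4·(row 1) − 10·(row 2) gives 116·m = 4·(-50) − 10·(-14) = -60, so m = -15/29.
Then c = ((-14) − 10·(-15/29))/4 = -64/29.
At x = 10: ẑ = (-15/29)·(10) + (-64/29)·(1) = -214/29.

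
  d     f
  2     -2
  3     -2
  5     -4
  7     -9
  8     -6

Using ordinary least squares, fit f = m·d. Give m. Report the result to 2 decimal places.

AᵀA·[m]ᵀ = Aᵀf reads: 151·m = -141.
Hence m = -141 / 151 ≈ -0.933775.

m = -0.93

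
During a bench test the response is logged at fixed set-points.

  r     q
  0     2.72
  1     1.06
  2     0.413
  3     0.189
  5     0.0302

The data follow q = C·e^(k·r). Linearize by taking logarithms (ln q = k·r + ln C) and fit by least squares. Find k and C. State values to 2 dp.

k = -0.89, C = 2.63

Linearized form: ln q = k·r + ln C. From the 5 transformed points,
Σr = 11.0000, Σ(r)² = 39.0000, Σln q = -4.9913, Σr·ln q = -24.2079.
Equations: 39.0000·k + 11.0000·ln C = -24.2079;  11.0000·k + 5·ln C = -4.9913.
Slope k = (n·Σr·ln q − Σr·Σln q)/(n·Σ(r)² − (Σr)²) = (5·-24.2079 − 11.0000·-4.9913)/74.0000 = -0.89372; ln C = (Σln q − k·Σr)/n = 0.96791, so C = exp(0.96791) = 2.63244.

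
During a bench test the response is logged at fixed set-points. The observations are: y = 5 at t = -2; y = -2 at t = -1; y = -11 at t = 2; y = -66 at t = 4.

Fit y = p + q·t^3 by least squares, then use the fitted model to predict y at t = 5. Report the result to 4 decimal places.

With design matrix X, XᵀX = [[4, 63]; [63, 4225]] and Xᵀy = [-74, -4350]ᵀ.
Determinant 4·4225 − 63² = 12931.
p = ((-74)·4225 − 63·(-4350))/12931 = -200/67; q = (4·(-4350) − 63·(-74))/12931 = -66/67.
At t = 5: ŷ = (-200/67)·(1) + (-66/67)·(125) = -8450/67.

ŷ = -126.1194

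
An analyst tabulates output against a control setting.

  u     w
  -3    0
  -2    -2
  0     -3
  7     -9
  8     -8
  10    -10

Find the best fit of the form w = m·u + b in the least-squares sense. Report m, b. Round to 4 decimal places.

m = -0.7301, b = -2.8996

Compute the Gram sums: Σu·u = 226, Σu = 20, Σ1 = 6.
For Xᵀw: Σu·w = -223, Σw = -32.
Normal equations: [[226, 20]; [20, 6]]·[m, b]ᵀ = [-223, -32]ᵀ.
Δ = 226·6 − 20² = 956.
m = ((-223)·6 − 20·(-32))/956 = -349/478; b = (226·(-32) − 20·(-223))/956 = -693/239.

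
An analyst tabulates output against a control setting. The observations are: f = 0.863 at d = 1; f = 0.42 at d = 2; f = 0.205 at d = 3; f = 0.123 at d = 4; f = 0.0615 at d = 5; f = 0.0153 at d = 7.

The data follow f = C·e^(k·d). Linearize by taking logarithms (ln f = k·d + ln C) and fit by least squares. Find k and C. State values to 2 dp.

Let Y = ln f. Fitting Y = k·d + ln C by least squares:
AᵀA = [[104.0000, 22.0000]; [22.0000, 6]], rhs = [-58.2218, -11.6638]ᵀ  (here Σd = 22.0000, Σ(d)² = 104.0000, Σln f = -11.6638, Σd·ln f = -58.2218).
Δ = 104.0000·6 − (22.0000)² = 140.0000; k = (-58.2218·6 − 22.0000·-11.6638)/140.0000 = -0.66234, ln C = (104.0000·-11.6638 − 22.0000·-58.2218)/140.0000 = 0.48461, so C = exp(0.48461) = 1.62355.

k = -0.66, C = 1.62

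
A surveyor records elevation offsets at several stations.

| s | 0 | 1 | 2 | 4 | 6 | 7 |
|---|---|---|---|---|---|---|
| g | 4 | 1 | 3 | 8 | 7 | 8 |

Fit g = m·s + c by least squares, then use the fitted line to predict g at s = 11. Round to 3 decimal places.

ĝ = 11.729

Normal-equation sums: Σs·s = 106, Σs = 20, Σ1 = 6.
And Σs·g = 137, Σg = 31.
XᵀX·[m, c]ᵀ = Xᵀg becomes [[106, 20]; [20, 6]]·[m, c]ᵀ = [137, 31]ᵀ.
Eliminating c: 6·(row 1) − 20·(row 2) gives 236·m = 6·137 − 20·31 = 202, so m = 101/118.
Then c = (31 − 20·(101/118))/6 = 273/118.
At s = 11: ĝ = (101/118)·(11) + (273/118)·(1) = 692/59.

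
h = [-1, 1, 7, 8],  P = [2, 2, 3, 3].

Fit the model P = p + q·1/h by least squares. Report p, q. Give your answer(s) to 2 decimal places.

p = 2.50, q = 0.07

Forming XᵀX = [[4, 15/56]; [15/56, 6385/3136]] and XᵀP = [10, 45/56]ᵀ gives XᵀX·[p, q]ᵀ = XᵀP.
det = 4·(6385/3136) − (15/56)² = 25315/3136.
p = (10·(6385/3136) − (15/56)·(45/56))/(25315/3136) = 12635/5063; q = (4·(45/56) − (15/56)·10)/(25315/3136) = 336/5063.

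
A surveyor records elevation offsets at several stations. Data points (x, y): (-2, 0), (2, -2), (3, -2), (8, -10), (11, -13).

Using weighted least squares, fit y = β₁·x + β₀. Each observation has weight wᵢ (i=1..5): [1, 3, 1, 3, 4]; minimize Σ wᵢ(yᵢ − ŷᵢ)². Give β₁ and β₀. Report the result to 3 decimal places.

β₁ = -1.152, β₀ = -0.301

Compute the Gram sums: Σwᵢ·x·x = 701, Σwᵢ·x = 75, Σwᵢ·1 = 12.
And Σwᵢ·x·y = -830, Σwᵢ·y = -90.
Normal equations: [[701, 75]; [75, 12]]·[β₁, β₀]ᵀ = [-830, -90]ᵀ.
Eliminating β₀: 12·(row 1) − 75·(row 2) gives 2787·β₁ = 12·(-830) − 75·(-90) = -3210, so β₁ = -1070/929.
Then β₀ = ((-90) − 75·(-1070/929))/12 = -280/929.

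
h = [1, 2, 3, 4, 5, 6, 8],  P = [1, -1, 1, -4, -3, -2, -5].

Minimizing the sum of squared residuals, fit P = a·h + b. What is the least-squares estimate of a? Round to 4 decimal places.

a = -0.7787

Sums needed: Σh·h = 155, Σh = 29, Σ1 = 7.
And Σh·P = -81, ΣP = -13.
Δ = 155·7 − 29² = 244.
a = ((-81)·7 − 29·(-13))/244 = -95/122; b = (155·(-13) − 29·(-81))/244 = 167/122.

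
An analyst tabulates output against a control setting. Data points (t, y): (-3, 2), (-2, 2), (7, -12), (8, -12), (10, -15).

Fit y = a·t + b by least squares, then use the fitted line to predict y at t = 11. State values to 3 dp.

ŷ = -16.589

Compute the Gram sums: Σt·t = 226, Σt = 20, Σ1 = 5.
Right-hand side: Σt·y = -340, Σy = -35.
det = 226·5 − 20² = 730.
a = ((-340)·5 − 20·(-35))/730 = -100/73; b = (226·(-35) − 20·(-340))/730 = -111/73.
At t = 11: ŷ = (-100/73)·(11) + (-111/73)·(1) = -1211/73.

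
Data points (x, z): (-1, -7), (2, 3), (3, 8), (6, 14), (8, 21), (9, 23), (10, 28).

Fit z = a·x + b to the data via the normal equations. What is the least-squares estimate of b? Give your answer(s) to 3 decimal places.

b = -3.106

The normal system MᵀM·[a, b]ᵀ = Mᵀz is [[295, 37]; [37, 7]]·[a, b]ᵀ = [776, 90]ᵀ.
det = 295·7 − 37² = 696.
a = (776·7 − 37·90)/696 = 1051/348; b = (295·90 − 37·776)/696 = -1081/348.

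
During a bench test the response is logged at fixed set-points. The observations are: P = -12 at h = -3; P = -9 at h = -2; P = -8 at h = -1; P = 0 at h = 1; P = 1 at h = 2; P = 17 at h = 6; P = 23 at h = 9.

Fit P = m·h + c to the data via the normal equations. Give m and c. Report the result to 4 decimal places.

Forming XᵀX = [[136, 12]; [12, 7]] and XᵀP = [373, 12]ᵀ gives XᵀX·[m, c]ᵀ = XᵀP.
Eliminating c: 7·(row 1) − 12·(row 2) gives 808·m = 7·373 − 12·12 = 2467, so m = 2467/808.
Then c = (12 − 12·(2467/808))/7 = -711/202.

m = 3.0532, c = -3.5198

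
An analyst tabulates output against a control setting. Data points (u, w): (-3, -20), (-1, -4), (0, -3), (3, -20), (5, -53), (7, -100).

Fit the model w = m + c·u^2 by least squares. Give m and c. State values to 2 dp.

m = -2.39, c = -2.00

Entries of AᵀA: Σ1 = 6, Σu^2 = 93, Σu^2·u^2 = 3189.
For Aᵀw: Σw = -200, Σu^2·w = -6589.
AᵀA·[m, c]ᵀ = Aᵀw becomes [[6, 93]; [93, 3189]]·[m, c]ᵀ = [-200, -6589]ᵀ.
Determinant 6·3189 − 93² = 10485.
m = ((-200)·3189 − 93·(-6589))/10485 = -8341/3495; c = (6·(-6589) − 93·(-200))/10485 = -2326/1165.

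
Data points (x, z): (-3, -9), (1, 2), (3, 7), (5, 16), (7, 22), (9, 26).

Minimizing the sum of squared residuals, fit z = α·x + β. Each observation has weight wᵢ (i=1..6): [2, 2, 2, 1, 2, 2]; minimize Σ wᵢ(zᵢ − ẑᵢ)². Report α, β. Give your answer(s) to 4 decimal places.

α = 3.0256, β = -0.5453

Compute the Gram sums: Σwᵢ·x·x = 323, Σwᵢ·x = 39, Σwᵢ·1 = 11.
For MᵀWz: Σwᵢ·x·z = 956, Σwᵢ·z = 112.
Normal equations: [[323, 39]; [39, 11]]·[α, β]ᵀ = [956, 112]ᵀ.
Δ = 323·11 − 39² = 2032.
α = (956·11 − 39·112)/2032 = 1537/508; β = (323·112 − 39·956)/2032 = -277/508.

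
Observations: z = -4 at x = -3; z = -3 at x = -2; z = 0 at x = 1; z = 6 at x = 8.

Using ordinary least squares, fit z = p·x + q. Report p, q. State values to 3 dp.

p = 0.905, q = -1.155

The normal system AᵀA·[p, q]ᵀ = Aᵀz is [[78, 4]; [4, 4]]·[p, q]ᵀ = [66, -1]ᵀ.
det = 78·4 − 4² = 296.
p = (66·4 − 4·(-1))/296 = 67/74; q = (78·(-1) − 4·66)/296 = -171/148.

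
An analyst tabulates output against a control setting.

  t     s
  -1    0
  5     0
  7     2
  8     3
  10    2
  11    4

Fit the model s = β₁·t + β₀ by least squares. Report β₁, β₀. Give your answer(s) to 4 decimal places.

β₁ = 0.3071, β₀ = -0.2143

Setting ∂/∂β₁ … = 0 gives: 360·β₁ + 40·β₀ = 102;  40·β₁ + 6·β₀ = 11.
Determinant 360·6 − 40² = 560.
β₁ = (102·6 − 40·11)/560 = 43/140; β₀ = (360·11 − 40·102)/560 = -3/14.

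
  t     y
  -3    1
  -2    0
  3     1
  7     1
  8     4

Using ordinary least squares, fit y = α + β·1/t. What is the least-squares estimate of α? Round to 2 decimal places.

α = 1.49

Sums needed: Σ1 = 5, Σ1/t = -13/56, Σ1/t·1/t = 14345/28224.
Right-hand side: Σy = 7, Σ1/t·y = 9/14.
AᵀA·[α, β]ᵀ = Aᵀy becomes [[5, -13/56]; [-13/56, 14345/28224]]·[α, β]ᵀ = [7, 9/14]ᵀ.
Eliminating β: (14345/28224)·(row 1) − (-13/56)·(row 2) gives (17551/7056)·α = (14345/28224)·7 − (-13/56)·(9/14) = 104627/28224, so α = 104627/70204.
Then β = ((9/14) − (-13/56)·(104627/70204))/(14345/28224) = 34146/17551.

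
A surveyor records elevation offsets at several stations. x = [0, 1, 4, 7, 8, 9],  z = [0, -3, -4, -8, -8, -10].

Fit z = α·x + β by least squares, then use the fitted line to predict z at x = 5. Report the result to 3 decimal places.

Normal-equation sums: Σx·x = 211, Σx = 29, Σ1 = 6.
For Aᵀz: Σx·z = -229, Σz = -33.
AᵀA·[α, β]ᵀ = Aᵀz becomes [[211, 29]; [29, 6]]·[α, β]ᵀ = [-229, -33]ᵀ.
det = 211·6 − 29² = 425.
α = ((-229)·6 − 29·(-33))/425 = -417/425; β = (211·(-33) − 29·(-229))/425 = -322/425.
At x = 5: ẑ = (-417/425)·(5) + (-322/425)·(1) = -2407/425.

ẑ = -5.664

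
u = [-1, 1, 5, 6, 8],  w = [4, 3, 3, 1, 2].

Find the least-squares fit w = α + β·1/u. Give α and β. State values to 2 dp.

AᵀA·[α, β]ᵀ = Aᵀw reads: 5·α + (59/120)·β = 13;  (59/120)·α + (30001/14400)·β = 1/60.
det = 5·(30001/14400) − (59/120)² = 36631/3600.
α = (13·(30001/14400) − (59/120)·(1/60))/(36631/3600) = 389895/146524; β = (5·(1/60) − (59/120)·13)/(36631/3600) = -22710/36631.

α = 2.66, β = -0.62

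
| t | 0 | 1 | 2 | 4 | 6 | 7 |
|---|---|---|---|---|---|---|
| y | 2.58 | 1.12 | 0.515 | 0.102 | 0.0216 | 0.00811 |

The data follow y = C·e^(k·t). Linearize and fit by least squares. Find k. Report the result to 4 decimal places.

Let Y = ln y. Fitting Y = k·t + ln C by least squares:
Over the data: Σt = 20.0000, Σ(t)² = 106.0000, Σln y = -10.5350, Σt·ln y = -67.0580.
Normal system: [[106.0000, 20.0000]; [20.0000, 6]]·[k, ln C]ᵀ = [-67.0580, -10.5350]ᵀ.
Slope k = (n·Σt·ln y − Σt·Σln y)/(n·Σ(t)² − (Σt)²) = (6·-67.0580 − 20.0000·-10.5350)/236.0000 = -0.81207; ln C = (Σln y − k·Σt)/n = 0.95107.

k = -0.8121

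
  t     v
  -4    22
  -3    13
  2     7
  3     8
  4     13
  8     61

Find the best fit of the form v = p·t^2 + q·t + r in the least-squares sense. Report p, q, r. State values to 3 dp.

Entries of AᵀA: Σt^2·t^2 = 4786, Σt^2·t = 520, Σt^2 = 118, Σt·t = 118, Σt = 10, Σ1 = 6.
Right-hand side: Σt^2·v = 4681, Σt·v = 451, Σv = 124.
Normal equations: [[4786, 520, 118]; [520, 118, 10]; [118, 10, 6]]·[p, q, r]ᵀ = [4681, 451, 124]ᵀ.
Row-reducing yields p = 74111/72638, q = -61329/72638, r = 72942/36319.

p = 1.020, q = -0.844, r = 2.008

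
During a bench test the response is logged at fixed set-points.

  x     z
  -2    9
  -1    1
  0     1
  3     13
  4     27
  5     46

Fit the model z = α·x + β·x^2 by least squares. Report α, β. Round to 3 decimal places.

α = -0.807, β = 1.944

Sums needed: Σx·x = 55, Σx·x^2 = 207, Σx^2·x^2 = 979.
Moment sums: Σx·z = 358, Σx^2·z = 1736.
Determinant 55·979 − 207² = 10996.
α = (358·979 − 207·1736)/10996 = -4435/5498; β = (55·1736 − 207·358)/10996 = 10687/5498.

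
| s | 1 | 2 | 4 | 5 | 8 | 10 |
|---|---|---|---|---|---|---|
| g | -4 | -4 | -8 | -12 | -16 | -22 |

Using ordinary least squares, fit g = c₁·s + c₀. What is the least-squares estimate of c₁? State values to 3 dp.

Entries of AᵀA: Σs·s = 210, Σs = 30, Σ1 = 6.
Right-hand side: Σs·g = -452, Σg = -66.
So AᵀA·[c₁, c₀]ᵀ = Aᵀg: [[210, 30]; [30, 6]]·[c₁, c₀]ᵀ = [-452, -66]ᵀ.
Eliminating c₀: 6·(row 1) − 30·(row 2) gives 360·c₁ = 6·(-452) − 30·(-66) = -732, so c₁ = -61/30.
Then c₀ = ((-66) − 30·(-61/30))/6 = -5/6.

c₁ = -2.033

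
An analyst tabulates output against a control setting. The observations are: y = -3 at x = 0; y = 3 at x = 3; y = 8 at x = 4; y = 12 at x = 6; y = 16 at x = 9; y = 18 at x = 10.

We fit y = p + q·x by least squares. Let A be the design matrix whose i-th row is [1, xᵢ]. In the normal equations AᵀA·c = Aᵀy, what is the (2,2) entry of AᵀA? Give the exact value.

Row 2 ↔ basis x, column 2 ↔ basis x, so (AᵀA)_{2,2} = Σᵢ (x)·(x) = (0)·(0) + (3)·(3) + (4)·(4) + (6)·(6) + (9)·(9) + (10)·(10) = 242.

242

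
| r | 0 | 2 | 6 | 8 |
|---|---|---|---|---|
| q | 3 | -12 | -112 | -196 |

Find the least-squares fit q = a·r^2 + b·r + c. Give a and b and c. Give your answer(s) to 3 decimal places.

a = -2.875, b = -1.900, c = 3.100

Compute the Gram sums: Σr^2·r^2 = 5408, Σr^2·r = 736, Σr^2 = 104, Σr·r = 104, Σr = 16, Σ1 = 4.
And Σr^2·q = -16624, Σr·q = -2264, Σq = -317.
XᵀX·[a, b, c]ᵀ = Xᵀq becomes [[5408, 736, 104]; [736, 104, 16]; [104, 16, 4]]·[a, b, c]ᵀ = [-16624, -2264, -317]ᵀ.
Row-reducing yields a = -23/8, b = -19/10, c = 31/10.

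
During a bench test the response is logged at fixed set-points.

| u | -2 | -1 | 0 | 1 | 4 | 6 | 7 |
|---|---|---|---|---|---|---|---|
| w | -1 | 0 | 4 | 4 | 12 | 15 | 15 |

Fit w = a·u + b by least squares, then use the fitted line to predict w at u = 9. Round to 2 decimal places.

From the data, Σu·u = 107, Σu = 15, Σ1 = 7.
Moment sums: Σu·w = 249, Σw = 49.
Normal equations: [[107, 15]; [15, 7]]·[a, b]ᵀ = [249, 49]ᵀ.
Δ = 107·7 − 15² = 524.
a = (249·7 − 15·49)/524 = 252/131; b = (107·49 − 15·249)/524 = 377/131.
At u = 9: ŵ = (252/131)·(9) + (377/131)·(1) = 2645/131.

ŵ = 20.19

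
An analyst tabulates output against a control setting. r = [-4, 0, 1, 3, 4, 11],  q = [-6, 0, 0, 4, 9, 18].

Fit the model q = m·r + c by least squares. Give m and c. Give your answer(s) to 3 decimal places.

The normal equations are: 163·m + 15·c = 270;  15·m + 6·c = 25.
(Σr·r = 163, Σr = 15, Σ1 = 6, Σr·q = 270, Σq = 25.)
Eliminating c: 6·(row 1) − 15·(row 2) gives 753·m = 6·270 − 15·25 = 1245, so m = 415/251.
Then c = (25 − 15·(415/251))/6 = 25/753.

m = 1.653, c = 0.033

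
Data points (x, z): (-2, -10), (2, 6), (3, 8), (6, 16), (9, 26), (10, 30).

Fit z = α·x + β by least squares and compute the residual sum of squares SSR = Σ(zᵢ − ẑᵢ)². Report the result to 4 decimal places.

Entries of AᵀA: Σx·x = 234, Σx = 28, Σ1 = 6.
Moment sums: Σx·z = 686, Σz = 76.
AᵀA·[α, β]ᵀ = Aᵀz becomes [[234, 28]; [28, 6]]·[α, β]ᵀ = [686, 76]ᵀ.
Determinant 234·6 − 28² = 620.
α = (686·6 − 28·76)/620 = 497/155; β = (234·76 − 28·686)/620 = -356/155.
Residuals: -40/31, 292/155, 21/31, -146/155, -87/155, 36/155; SSR = 1074/155.

SSR = 6.9290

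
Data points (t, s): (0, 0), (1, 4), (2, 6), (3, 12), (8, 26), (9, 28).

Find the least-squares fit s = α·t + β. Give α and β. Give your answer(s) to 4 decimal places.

From the data, Σt·t = 159, Σt = 23, Σ1 = 6.
Moment sums: Σt·s = 512, Σs = 76.
Normal equations: [[159, 23]; [23, 6]]·[α, β]ᵀ = [512, 76]ᵀ.
det = 159·6 − 23² = 425.
α = (512·6 − 23·76)/425 = 1324/425; β = (159·76 − 23·512)/425 = 308/425.

α = 3.1153, β = 0.7247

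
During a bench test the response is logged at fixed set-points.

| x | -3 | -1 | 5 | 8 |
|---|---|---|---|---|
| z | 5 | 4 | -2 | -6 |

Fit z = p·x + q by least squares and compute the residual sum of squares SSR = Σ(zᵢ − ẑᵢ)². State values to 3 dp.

SSR = 0.997

With design matrix A, AᵀA = [[99, 9]; [9, 4]] and Aᵀz = [-77, 1]ᵀ.
Eliminating q: 4·(row 1) − 9·(row 2) gives 315·p = 4·(-77) − 9·1 = -317, so p = -317/315.
Then q = (1 − 9·(-317/315))/4 = 88/35.
Residuals: -8/15, 151/315, 163/315, -146/315; SSR = 314/315.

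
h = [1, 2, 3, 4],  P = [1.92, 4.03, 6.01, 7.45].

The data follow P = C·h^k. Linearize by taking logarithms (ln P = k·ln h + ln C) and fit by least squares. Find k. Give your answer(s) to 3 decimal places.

k = 0.991

Taking logs, ln P = k·ln h + ln C, so regress ln P on ln h.
Σln h = 3.1781, Σ(ln h)² = 3.6092, Σln P = 5.8477, Σln h·ln P = 5.7203.
Equations: 3.6092·k + 3.1781·ln C = 5.7203;  3.1781·k + 4·ln C = 5.8477.
Slope k = (n·Σln h·ln P − Σln h·Σln P)/(n·Σ(ln h)² − (Σln h)²) = (4·5.7203 − 3.1781·5.8477)/4.3368 = 0.99081; ln C = (Σln P − k·Σln h)/n = 0.67472.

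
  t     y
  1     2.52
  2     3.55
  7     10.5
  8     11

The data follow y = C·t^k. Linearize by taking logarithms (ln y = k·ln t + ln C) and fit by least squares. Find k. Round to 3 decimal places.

k = 0.745

With ln yᵢ as the transformed response and ln tᵢ as the regressor:
Σln t = 4.7185, Σ(ln t)² = 8.5911, Σln y = 6.9405, Σln t·ln y = 10.4400.
Equations: 8.5911·k + 4.7185·ln C = 10.4400;  4.7185·k + 4·ln C = 6.9405.
Slope k = (n·Σln t·ln y − Σln t·Σln y)/(n·Σ(ln t)² − (Σln t)²) = (4·10.4400 − 4.7185·6.9405)/12.1002 = 0.74474; ln C = (Σln y − k·Σln t)/n = 0.85660.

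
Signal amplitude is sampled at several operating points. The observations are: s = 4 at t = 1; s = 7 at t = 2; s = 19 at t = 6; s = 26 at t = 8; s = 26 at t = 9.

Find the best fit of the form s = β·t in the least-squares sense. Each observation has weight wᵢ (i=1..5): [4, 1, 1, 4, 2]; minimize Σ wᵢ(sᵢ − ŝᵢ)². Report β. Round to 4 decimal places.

β = 3.1255

From the data, Σwᵢ·t·t = 462.
And Σwᵢ·t·s = 1444.
Normal equations: [[462]]·[β]ᵀ = [1444]ᵀ.
β = 1444/462 = 3.12554.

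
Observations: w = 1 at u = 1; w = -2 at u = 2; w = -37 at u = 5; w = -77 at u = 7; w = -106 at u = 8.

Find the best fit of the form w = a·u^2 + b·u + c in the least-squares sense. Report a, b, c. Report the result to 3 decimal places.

a = -1.960, b = 2.435, c = 0.640

The normal equations are: 7139·a + 989·b + 143·c = -11489;  989·a + 143·b + 23·c = -1575;  143·a + 23·b + 5·c = -221.
(Σu^2·u^2 = 7139, Σu^2·u = 989, Σu^2 = 143, Σu·u = 143, Σu = 23, Σ1 = 5, Σu^2·w = -11489, Σu·w = -1575, Σw = -221.)
Inverting the 3×3 Gram matrix, [a, b, c]ᵀ = [-339/173, 1264/519, 332/519]ᵀ.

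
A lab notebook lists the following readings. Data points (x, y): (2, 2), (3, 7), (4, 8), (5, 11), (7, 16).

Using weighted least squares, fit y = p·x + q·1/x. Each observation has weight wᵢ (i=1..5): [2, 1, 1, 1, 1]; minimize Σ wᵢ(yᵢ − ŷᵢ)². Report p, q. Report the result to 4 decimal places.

p = 2.4081, q = -4.9450

The normal equations are: 107·p + 6·q = 228;  6·p + (129481/176400)·q = 1136/105.
Eliminating q: (129481/176400)·(row 1) − 6·(row 2) gives (7504067/176400)·p = (129481/176400)·228 − 6·(1136/105) = 1505899/14700, so p = 18070788/7504067.
Then q = ((1136/105) − 6·(18070788/7504067))/(129481/176400) = -37107840/7504067.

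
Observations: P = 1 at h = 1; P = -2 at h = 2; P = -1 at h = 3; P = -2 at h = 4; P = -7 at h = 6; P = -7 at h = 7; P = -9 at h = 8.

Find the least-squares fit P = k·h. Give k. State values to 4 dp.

The normal equations are: 179·k = -177.
(Σh·h = 179, Σh·P = -177.)
Hence k = -177 / 179 ≈ -0.988827.

k = -0.9888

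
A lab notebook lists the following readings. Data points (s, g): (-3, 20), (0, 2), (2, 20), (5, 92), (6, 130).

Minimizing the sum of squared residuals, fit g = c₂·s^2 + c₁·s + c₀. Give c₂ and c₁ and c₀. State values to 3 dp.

The normal equations are: 2018·c₂ + 322·c₁ + 74·c₀ = 7240;  322·c₂ + 74·c₁ + 10·c₀ = 1220;  74·c₂ + 10·c₁ + 5·c₀ = 264.
Inverting the 3×3 Gram matrix, [c₂, c₁, c₀]ᵀ = [12409/4074, 12223/4074, 1168/679]ᵀ.

c₂ = 3.046, c₁ = 3.000, c₀ = 1.720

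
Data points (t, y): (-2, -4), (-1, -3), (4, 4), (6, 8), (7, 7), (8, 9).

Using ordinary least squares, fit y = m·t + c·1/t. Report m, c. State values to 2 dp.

m = 1.08, c = 2.18

Normal-equation sums: Σt·t = 170, Σt·1/t = 6, Σ1/t·1/t = 38845/28224.
Moment sums: Σt·y = 196, Σ1/t·y = 227/24.
So MᵀM·[m, c]ᵀ = Mᵀy: [[170, 6]; [6, 38845/28224]]·[m, c]ᵀ = [196, 227/24]ᵀ.
Δ = 170·(38845/28224) − 6² = 2793793/14112.
m = (196·(38845/28224) − 6·(227/24))/(2793793/14112) = 3005954/2793793; c = (170·(227/24) − 6·196)/(2793793/14112) = 6095208/2793793.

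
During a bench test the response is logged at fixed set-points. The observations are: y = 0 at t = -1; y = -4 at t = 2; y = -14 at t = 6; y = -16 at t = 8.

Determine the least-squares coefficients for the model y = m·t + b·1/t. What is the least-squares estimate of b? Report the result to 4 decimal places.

b = 1.7945

With design matrix A, AᵀA = [[105, 4]; [4, 745/576]] and Aᵀy = [-220, -19/3]ᵀ.
Eliminating b: (745/576)·(row 1) − 4·(row 2) gives (23003/192)·m = (745/576)·(-220) − 4·(-19/3) = -37327/144, so m = -149308/69009.
Then b = ((-19/3) − 4·(-149308/69009))/(745/576) = 41280/23003.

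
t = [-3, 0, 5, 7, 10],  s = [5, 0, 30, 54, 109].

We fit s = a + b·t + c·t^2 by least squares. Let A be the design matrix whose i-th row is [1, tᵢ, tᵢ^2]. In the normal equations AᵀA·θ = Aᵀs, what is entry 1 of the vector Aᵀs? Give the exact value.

198

Entry 1 ↔ basis 1, so (Aᵀs)_{1} = Σᵢ sᵢ = (1)·(5) + (1)·(0) + (1)·(30) + (1)·(54) + (1)·(109) = 198.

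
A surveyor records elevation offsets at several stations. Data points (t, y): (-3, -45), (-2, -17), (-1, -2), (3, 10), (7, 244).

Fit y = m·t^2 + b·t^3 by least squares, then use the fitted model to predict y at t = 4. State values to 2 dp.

ŷ = 31.85

With design matrix A, AᵀA = [[2580, 16774]; [16774, 119172]] and Aᵀy = [11571, 85315]ᵀ.
Δ = 2580·119172 − 16774² = 26096684.
m = (11571·119172 − 16774·85315)/26096684 = -26067299/13048342; b = (2580·85315 − 16774·11571)/26096684 = 13010373/13048342.
At t = 4: ŷ = (-26067299/13048342)·(16) + (13010373/13048342)·(64) = 207793544/6524171.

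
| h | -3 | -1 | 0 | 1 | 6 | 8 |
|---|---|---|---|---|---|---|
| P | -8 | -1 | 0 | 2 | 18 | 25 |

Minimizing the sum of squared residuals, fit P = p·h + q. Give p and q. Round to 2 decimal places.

p = 2.96, q = 0.57

Setting ∂/∂p … = 0 gives: 111·p + 11·q = 335;  11·p + 6·q = 36.
det = 111·6 − 11² = 545.
p = (335·6 − 11·36)/545 = 1614/545; q = (111·36 − 11·335)/545 = 311/545.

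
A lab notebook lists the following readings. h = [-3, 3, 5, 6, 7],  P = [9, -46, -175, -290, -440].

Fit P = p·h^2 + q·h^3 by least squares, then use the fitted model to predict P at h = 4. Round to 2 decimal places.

P̂ = -96.39

The normal system MᵀM·[p, q]ᵀ = MᵀP is [[4484, 27708]; [27708, 181388]]·[p, q]ᵀ = [-36708, -236920]ᵀ.
Δ = 4484·181388 − 27708² = 45610528.
p = ((-36708)·181388 − 27708·(-236920))/45610528 = -5863209/2850658; q = (4484·(-236920) − 27708·(-36708))/45610528 = -2827751/2850658.
At h = 4: P̂ = (-5863209/2850658)·(16) + (-2827751/2850658)·(64) = -137393704/1425329.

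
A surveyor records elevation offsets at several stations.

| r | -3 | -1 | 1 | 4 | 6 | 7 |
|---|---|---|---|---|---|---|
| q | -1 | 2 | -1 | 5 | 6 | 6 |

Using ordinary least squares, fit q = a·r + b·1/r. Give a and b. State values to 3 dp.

Entries of AᵀA: Σr·r = 112, Σr·1/r = 6, Σ1/r·1/r = 15677/7056.
And Σr·q = 98, Σ1/r·q = 37/84.
So AᵀA·[a, b]ᵀ = Aᵀq: [[112, 6]; [6, 15677/7056]]·[a, b]ᵀ = [98, 37/84]ᵀ.
det = 112·(15677/7056) − 6² = 13409/63.
a = (98·(15677/7056) − 6·(37/84))/(13409/63) = 108407/107272; b = (112·(37/84) − 6·98)/(13409/63) = -33936/13409.

a = 1.011, b = -2.531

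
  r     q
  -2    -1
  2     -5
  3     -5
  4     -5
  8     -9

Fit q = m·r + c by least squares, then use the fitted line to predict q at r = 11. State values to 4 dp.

Forming AᵀA = [[97, 15]; [15, 5]] and Aᵀq = [-115, -25]ᵀ gives AᵀA·[m, c]ᵀ = Aᵀq.
Eliminating c: 5·(row 1) − 15·(row 2) gives 260·m = 5·(-115) − 15·(-25) = -200, so m = -10/13.
Then c = ((-25) − 15·(-10/13))/5 = -35/13.
At r = 11: q̂ = (-10/13)·(11) + (-35/13)·(1) = -145/13.

q̂ = -11.1538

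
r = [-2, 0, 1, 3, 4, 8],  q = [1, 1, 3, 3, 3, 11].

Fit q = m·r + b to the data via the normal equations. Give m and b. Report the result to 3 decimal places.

m = 0.957, b = 1.435

Entries of XᵀX: Σr·r = 94, Σr = 14, Σ1 = 6.
For Xᵀq: Σr·q = 110, Σq = 22.
XᵀX·[m, b]ᵀ = Xᵀq becomes [[94, 14]; [14, 6]]·[m, b]ᵀ = [110, 22]ᵀ.
Eliminating b: 6·(row 1) − 14·(row 2) gives 368·m = 6·110 − 14·22 = 352, so m = 22/23.
Then b = (22 − 14·(22/23))/6 = 33/23.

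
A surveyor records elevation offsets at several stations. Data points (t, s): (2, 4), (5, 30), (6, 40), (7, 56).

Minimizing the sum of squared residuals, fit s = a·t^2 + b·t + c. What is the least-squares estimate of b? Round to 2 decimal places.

b = 1.57

The normal equations are: 4338·a + 692·b + 114·c = 4950;  692·a + 114·b + 20·c = 790;  114·a + 20·b + 4·c = 130.
(Σt^2·t^2 = 4338, Σt^2·t = 692, Σt^2 = 114, Σt·t = 114, Σt = 20, Σ1 = 4, Σt^2·s = 4950, Σt·s = 790, Σs = 130.)
Solving the 3×3 system (Gaussian elimination) gives a = 175/181, b = 285/181, c = -530/181.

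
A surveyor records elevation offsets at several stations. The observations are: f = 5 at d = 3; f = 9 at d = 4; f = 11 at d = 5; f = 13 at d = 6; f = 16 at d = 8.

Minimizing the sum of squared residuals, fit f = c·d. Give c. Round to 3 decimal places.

c = 2.080

MᵀM·[c]ᵀ = Mᵀf reads: 150·c = 312.
(Σd·d = 150, Σd·f = 312.)
Hence c = 312 / 150 ≈ 2.08.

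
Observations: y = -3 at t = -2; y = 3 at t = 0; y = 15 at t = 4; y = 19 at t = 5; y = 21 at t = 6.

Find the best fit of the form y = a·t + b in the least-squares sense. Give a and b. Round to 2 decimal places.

a = 3.05, b = 3.07

With design matrix A, AᵀA = [[81, 13]; [13, 5]] and Aᵀy = [287, 55]ᵀ.
Determinant 81·5 − 13² = 236.
a = (287·5 − 13·55)/236 = 180/59; b = (81·55 − 13·287)/236 = 181/59.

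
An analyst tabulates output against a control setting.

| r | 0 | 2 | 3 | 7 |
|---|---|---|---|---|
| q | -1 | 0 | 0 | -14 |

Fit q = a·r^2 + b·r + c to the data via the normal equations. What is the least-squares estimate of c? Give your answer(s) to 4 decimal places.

c = -1.1033

Sums needed: Σr^2·r^2 = 2498, Σr^2·r = 378, Σr^2 = 62, Σr·r = 62, Σr = 12, Σ1 = 4.
Moment sums: Σr^2·q = -686, Σr·q = -98, Σq = -15.
So XᵀX·[a, b, c]ᵀ = Xᵀq: [[2498, 378, 62]; [378, 62, 12]; [62, 12, 4]]·[a, b, c]ᵀ = [-686, -98, -15]ᵀ.
Solving the 3×3 system (Gaussian elimination) gives a = -1615/3098, b = 5611/3098, c = -1709/1549.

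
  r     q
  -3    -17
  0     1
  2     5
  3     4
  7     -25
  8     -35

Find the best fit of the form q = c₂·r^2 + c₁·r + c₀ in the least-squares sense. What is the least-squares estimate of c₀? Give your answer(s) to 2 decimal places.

Normal-equation sums: Σr^2·r^2 = 6675, Σr^2·r = 863, Σr^2 = 135, Σr·r = 135, Σr = 17, Σ1 = 6.
Moment sums: Σr^2·q = -3562, Σr·q = -382, Σq = -67.
Normal equations: [[6675, 863, 135]; [863, 135, 17]; [135, 17, 6]]·[c₂, c₁, c₀]ᵀ = [-3562, -382, -67]ᵀ.
Inverting the 3×3 Gram matrix, [c₂, c₁, c₀]ᵀ = [-86063/84976, 288181/84976, 85503/42488]ᵀ.

c₀ = 2.01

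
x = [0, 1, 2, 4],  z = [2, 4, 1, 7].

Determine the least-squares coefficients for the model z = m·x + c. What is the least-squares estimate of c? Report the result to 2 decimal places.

c = 1.60

With design matrix A, AᵀA = [[21, 7]; [7, 4]] and Aᵀz = [34, 14]ᵀ.
Δ = 21·4 − 7² = 35.
m = (34·4 − 7·14)/35 = 38/35; c = (21·14 − 7·34)/35 = 8/5.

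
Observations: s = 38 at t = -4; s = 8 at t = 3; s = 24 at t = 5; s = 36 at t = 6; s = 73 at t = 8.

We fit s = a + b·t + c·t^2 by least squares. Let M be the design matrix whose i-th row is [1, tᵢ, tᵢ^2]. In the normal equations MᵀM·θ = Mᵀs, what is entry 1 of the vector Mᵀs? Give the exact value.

Entry 1 ↔ basis 1, so (Mᵀs)_{1} = Σᵢ sᵢ = (1)·(38) + (1)·(8) + (1)·(24) + (1)·(36) + (1)·(73) = 179.

179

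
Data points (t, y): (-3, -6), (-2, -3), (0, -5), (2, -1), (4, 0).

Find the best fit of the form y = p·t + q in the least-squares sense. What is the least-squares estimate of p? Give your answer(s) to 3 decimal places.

Forming AᵀA = [[33, 1]; [1, 5]] and Aᵀy = [22, -15]ᵀ gives AᵀA·[p, q]ᵀ = Aᵀy.
Eliminating q: 5·(row 1) − 1·(row 2) gives 164·p = 5·22 − 1·(-15) = 125, so p = 125/164.
Then q = ((-15) − 1·(125/164))/5 = -517/164.

p = 0.762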